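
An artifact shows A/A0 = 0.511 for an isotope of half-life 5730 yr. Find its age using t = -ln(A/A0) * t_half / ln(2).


lambda = ln(2) / t_half = ln(2) / 5730 = 1.209681e-04 /yr
t = -ln(A/A0) / lambda
t = -ln(0.511) / 1.209681e-04
t = 5550.1 yr

5550.1


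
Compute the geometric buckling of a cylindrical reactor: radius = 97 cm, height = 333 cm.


B^2 = (2.405/R)^2 + (pi/H)^2
B^2 = (2.405/97)^2 + (pi/333)^2
B^2 = 7.0374e-04 /cm^2

7.0374e-04


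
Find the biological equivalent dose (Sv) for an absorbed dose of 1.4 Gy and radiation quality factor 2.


H = D * Q
H = 1.4 * 2
H = 2.8000 Sv

2.8000


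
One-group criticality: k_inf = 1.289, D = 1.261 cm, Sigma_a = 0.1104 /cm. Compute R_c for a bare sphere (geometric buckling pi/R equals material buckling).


L^2 = D / Sigma_a = 1.261 / 0.1104 = 11.42210 cm^2
B_m^2 = (k_inf - 1) / L^2 = (1.289 - 1) / 11.42210 = 0.02530183 /cm^2
For a bare sphere: B_g = pi/R, so R_c = pi / sqrt(B_m^2)
R_c = pi / sqrt(0.02530183) = 19.750 cm

19.750


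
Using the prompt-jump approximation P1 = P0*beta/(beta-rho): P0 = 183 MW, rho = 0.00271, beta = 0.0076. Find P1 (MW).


P1/P0 = beta / (beta - rho)
P1/P0 = 0.0076 / (0.0076 - 0.00271) = 1.554192
P1 = 183 * 1.554192 = 284.42 MW

284.42


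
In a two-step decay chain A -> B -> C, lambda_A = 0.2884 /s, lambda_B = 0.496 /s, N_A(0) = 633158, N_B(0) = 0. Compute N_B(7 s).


N_B(t) = lambda_A * N_A0 / (lambda_B - lambda_A) * [exp(-lambda_A*t) - exp(-lambda_B*t)]
exp(-0.2884*7) = 0.1328147; exp(-0.496*7) = 0.03105486
N_B = 0.2884 * 633158 / (0.496 - 0.2884) * (0.1328147 - 0.03105486)
N_B = 89507

89507


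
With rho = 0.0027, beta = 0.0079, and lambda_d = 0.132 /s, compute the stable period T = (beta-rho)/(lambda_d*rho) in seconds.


T = (beta - rho) / (lambda_d * rho)
T = (0.0079 - 0.0027) / (0.132 * 0.0027)
T = 14.590 s

14.590


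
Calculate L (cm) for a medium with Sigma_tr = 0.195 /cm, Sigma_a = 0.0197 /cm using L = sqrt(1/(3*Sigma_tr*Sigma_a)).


D = 1 / (3 * Sigma_tr) = 1 / (3 * 0.195) = 1.709402 cm
L = sqrt(D / Sigma_a)
L = sqrt(1.709402 / 0.0197)
L = 9.3151 cm

9.3151


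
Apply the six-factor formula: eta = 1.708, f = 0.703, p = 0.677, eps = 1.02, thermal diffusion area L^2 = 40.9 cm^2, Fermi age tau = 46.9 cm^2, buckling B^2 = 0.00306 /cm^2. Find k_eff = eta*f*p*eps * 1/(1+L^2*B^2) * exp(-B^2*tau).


k_inf = eta*f*p*eps = 1.708*0.703*0.677*1.02 = 0.8291480
P_TNL = 1/(1 + L^2*B^2) = 1/(1 + 40.9*0.00306) = 0.8887672
P_FNL = exp(-B^2*tau) = exp(-0.00306*46.9) = 0.8663087
k_eff = k_inf * P_TNL * P_FNL = 0.8291480 * 0.8887672 * 0.8663087
k_eff = 0.63840

0.63840


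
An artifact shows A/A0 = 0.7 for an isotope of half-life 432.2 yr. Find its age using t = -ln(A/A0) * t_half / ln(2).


lambda = ln(2) / t_half = ln(2) / 432.2 = 0.001603765 /yr
t = -ln(A/A0) / lambda
t = -ln(0.7) / 0.001603765
t = 222.40 yr

222.40


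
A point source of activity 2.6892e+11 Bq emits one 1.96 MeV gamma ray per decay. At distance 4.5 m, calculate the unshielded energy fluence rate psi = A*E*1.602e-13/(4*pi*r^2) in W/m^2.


psi = A * E * 1.602e-13 / (4*pi*r^2)
psi = 2.6892e+11 * 1.96 * 1.602e-13 / (4*pi*4.5^2)
psi = 3.3182e-04 W/m^2

3.3182e-04


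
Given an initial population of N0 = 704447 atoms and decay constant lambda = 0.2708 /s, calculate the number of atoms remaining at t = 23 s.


N = N0 * exp(-lambda * t)
N = 704447 * exp(-0.2708 * 23)
N = 1389.6

1389.6


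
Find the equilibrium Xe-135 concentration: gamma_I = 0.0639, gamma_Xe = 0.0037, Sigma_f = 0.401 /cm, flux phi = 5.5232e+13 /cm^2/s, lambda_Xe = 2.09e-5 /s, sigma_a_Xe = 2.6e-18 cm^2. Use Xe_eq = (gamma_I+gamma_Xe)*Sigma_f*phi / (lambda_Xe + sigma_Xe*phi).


Xe_eq = (gamma_I + gamma_Xe) * Sigma_f * phi / (lambda_Xe + sigma_Xe * phi)
Numerator = (0.0639 + 0.0037) * 0.401 * 5.5232e+13 = 1.497207e+12
Denominator = 2.09e-5 + 2.6e-18 * 5.5232e+13 = 1.645032e-04
Xe_eq = 1.497207e+12 / 1.645032e-04 = 9.1014e+15 /cm^3

9.1014e+15


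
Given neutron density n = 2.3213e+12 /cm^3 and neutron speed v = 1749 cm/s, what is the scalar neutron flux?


phi = n * v
phi = 2.3213e+12 * 1749
phi = 4.0600e+15 /cm^2/s

4.0600e+15


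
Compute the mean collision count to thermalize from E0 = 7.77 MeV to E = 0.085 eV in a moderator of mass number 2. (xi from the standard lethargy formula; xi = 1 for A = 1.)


xi = 1 + (A-1)^2/(2A)*ln((A-1)/(A+1)) = 0.7253469 (for A = 2)
n = ln(E0/E) / xi
n = ln(7.77e6 / 0.085) / 0.7253469
n = ln(9.141176e+07) / 0.7253469 = 25.272

25.272


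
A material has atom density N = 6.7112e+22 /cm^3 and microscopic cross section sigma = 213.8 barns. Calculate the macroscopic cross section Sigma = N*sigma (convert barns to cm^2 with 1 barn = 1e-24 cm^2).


Sigma = N * sigma_barns * 1e-24
Sigma = 6.7112e+22 * 213.8 * 1e-24
Sigma = 14.349 /cm

14.349


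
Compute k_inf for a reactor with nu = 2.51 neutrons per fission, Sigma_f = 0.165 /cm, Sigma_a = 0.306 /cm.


k_inf = nu * Sigma_f / Sigma_a
k_inf = 2.51 * 0.165 / 0.306
k_inf = 1.3534

1.3534


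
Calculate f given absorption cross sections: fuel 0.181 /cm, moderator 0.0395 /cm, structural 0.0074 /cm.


f = Sigma_a_fuel / (Sigma_a_fuel + Sigma_a_mod + Sigma_a_other)
f = 0.181 / (0.181 + 0.0395 + 0.0074)
f = 0.79421

0.79421


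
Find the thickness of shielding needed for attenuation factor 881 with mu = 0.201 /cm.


x = ln(factor) / mu
x = ln(881) / 0.201
x = 33.737 cm

33.737


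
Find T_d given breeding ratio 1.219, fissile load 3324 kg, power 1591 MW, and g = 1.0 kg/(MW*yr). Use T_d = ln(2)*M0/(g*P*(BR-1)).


Breeding gain G = BR - 1 = 1.219 - 1 = 0.219
Fissile production rate = g * P * G = 1.0 * 1591 * 0.219 = 348.429 kg/yr
T_d = ln(2) * M0 / (g * P * G)
T_d = ln(2) * 3324 / 348.429 = 6.6126 yr

6.6126


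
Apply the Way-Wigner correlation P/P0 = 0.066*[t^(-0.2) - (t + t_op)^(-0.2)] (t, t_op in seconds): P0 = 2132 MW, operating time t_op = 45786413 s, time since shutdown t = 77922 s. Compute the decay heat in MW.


P/P0 = 0.066 * [t^(-0.2) - (t + t_op)^(-0.2)]
P/P0 = 0.066 * [77922^(-0.2) - (77922 + 45786413)^(-0.2)]
P/P0 = 0.066 * [0.1051158 - 0.02935655] = 0.005000111
P = 2132 * 0.005000111 = 10.660 MW

10.660


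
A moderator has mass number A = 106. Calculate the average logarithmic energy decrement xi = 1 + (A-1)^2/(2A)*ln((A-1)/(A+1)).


xi = 1 + (A-1)^2/(2A) * ln((A-1)/(A+1))
xi = 1 + (106-1)^2/(2*106) * ln((106-1)/(106 +1))
xi = 0.018750

0.018750


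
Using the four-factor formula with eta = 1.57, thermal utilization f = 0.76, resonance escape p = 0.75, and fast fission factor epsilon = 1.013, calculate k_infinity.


k_inf = eta * f * p * epsilon
k_inf = 1.57 * 0.76 * 0.75 * 1.013
k_inf = 0.90653

0.90653


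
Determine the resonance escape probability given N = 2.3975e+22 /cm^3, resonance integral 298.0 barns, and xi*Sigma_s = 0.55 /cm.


p = exp(-N * I * 1e-24 / (xi*Sigma_s))
p = exp(-2.3975e+22 * 298.0 * 1e-24 / 0.55)
p = 2.2828e-06

2.2828e-06


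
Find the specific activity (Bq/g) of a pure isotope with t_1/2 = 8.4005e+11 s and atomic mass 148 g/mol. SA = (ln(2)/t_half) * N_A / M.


lambda = ln(2) / t_half = ln(2) / 8.4005e+11 = 8.251261e-13 /s
SA = lambda * N_A / M
SA = 8.251261e-13 * 6.022e23 / 148
SA = 3.3574e+09 Bq/g

3.3574e+09


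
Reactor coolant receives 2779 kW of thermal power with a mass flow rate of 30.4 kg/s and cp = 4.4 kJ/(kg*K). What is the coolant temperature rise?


dT = Q / (m_dot * cp)
dT = 2779 / (30.4 * 4.4)
dT = 20.776 C

20.776


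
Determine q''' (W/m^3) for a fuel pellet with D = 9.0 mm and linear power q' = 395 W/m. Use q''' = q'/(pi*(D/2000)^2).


r = D / 2 / 1000 = 9.0 / 2 / 1000 = 0.0045 m
q''' = q' / (pi * r^2)
q''' = 395 / (pi * 0.0045^2)
q''' = 6.2090e+06 W/m^3

6.2090e+06


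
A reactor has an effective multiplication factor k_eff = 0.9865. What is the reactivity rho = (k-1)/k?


rho = (k_eff - 1) / k_eff
rho = (0.9865 - 1) / 0.9865
rho = -0.013685

-0.013685


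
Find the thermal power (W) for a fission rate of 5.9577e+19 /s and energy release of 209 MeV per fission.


P = fission_rate * E_MeV * 1.602e-13
P = 5.9577e+19 * 209 * 1.602e-13
P = 1.9947e+09 W

1.9947e+09


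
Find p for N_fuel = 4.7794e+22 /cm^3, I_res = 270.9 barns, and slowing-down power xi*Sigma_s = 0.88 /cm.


p = exp(-N * I * 1e-24 / (xi*Sigma_s))
p = exp(-4.7794e+22 * 270.9 * 1e-24 / 0.88)
p = 4.0761e-07

4.0761e-07


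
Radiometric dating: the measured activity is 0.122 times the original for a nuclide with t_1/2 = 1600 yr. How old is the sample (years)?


lambda = ln(2) / t_half = ln(2) / 1600 = 4.332170e-04 /yr
t = -ln(A/A0) / lambda
t = -ln(0.122) / 4.332170e-04
t = 4856.1 yr

4856.1


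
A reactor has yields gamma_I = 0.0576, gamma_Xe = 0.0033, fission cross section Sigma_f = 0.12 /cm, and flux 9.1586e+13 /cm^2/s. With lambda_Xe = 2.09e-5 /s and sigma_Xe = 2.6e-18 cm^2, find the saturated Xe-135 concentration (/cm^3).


Xe_eq = (gamma_I + gamma_Xe) * Sigma_f * phi / (lambda_Xe + sigma_Xe * phi)
Numerator = (0.0576 + 0.0033) * 0.12 * 9.1586e+13 = 6.693105e+11
Denominator = 2.09e-5 + 2.6e-18 * 9.1586e+13 = 2.590236e-04
Xe_eq = 6.693105e+11 / 2.590236e-04 = 2.5840e+15 /cm^3

2.5840e+15


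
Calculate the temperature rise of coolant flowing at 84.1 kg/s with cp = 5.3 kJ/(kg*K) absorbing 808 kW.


dT = Q / (m_dot * cp)
dT = 808 / (84.1 * 5.3)
dT = 1.8128 C

1.8128


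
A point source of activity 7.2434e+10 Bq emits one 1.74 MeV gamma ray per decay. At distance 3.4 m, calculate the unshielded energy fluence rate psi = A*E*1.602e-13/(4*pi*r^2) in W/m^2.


psi = A * E * 1.602e-13 / (4*pi*r^2)
psi = 7.2434e+10 * 1.74 * 1.602e-13 / (4*pi*3.4^2)
psi = 1.3899e-04 W/m^2

1.3899e-04


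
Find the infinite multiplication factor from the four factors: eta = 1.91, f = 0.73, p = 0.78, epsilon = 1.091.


k_inf = eta * f * p * epsilon
k_inf = 1.91 * 0.73 * 0.78 * 1.091
k_inf = 1.1865

1.1865


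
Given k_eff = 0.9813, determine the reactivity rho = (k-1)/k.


rho = (k_eff - 1) / k_eff
rho = (0.9813 - 1) / 0.9813
rho = -0.019056

-0.019056


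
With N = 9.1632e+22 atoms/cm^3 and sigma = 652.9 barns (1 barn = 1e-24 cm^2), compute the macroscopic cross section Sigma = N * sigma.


Sigma = N * sigma_barns * 1e-24
Sigma = 9.1632e+22 * 652.9 * 1e-24
Sigma = 59.827 /cm

59.827


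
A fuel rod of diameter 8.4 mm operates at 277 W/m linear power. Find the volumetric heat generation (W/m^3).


r = D / 2 / 1000 = 8.4 / 2 / 1000 = 0.0042 m
q''' = q' / (pi * r^2)
q''' = 277 / (pi * 0.0042^2)
q''' = 4.9984e+06 W/m^3

4.9984e+06


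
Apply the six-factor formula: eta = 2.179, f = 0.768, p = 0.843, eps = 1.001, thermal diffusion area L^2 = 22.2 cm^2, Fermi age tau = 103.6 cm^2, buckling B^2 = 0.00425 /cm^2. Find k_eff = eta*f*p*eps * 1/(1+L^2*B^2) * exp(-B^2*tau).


k_inf = eta*f*p*eps = 2.179*0.768*0.843*1.001 = 1.412148
P_TNL = 1/(1 + L^2*B^2) = 1/(1 + 22.2*0.00425) = 0.9137844
P_FNL = exp(-B^2*tau) = exp(-0.00425*103.6) = 0.6438432
k_eff = k_inf * P_TNL * P_FNL = 1.412148 * 0.9137844 * 0.6438432
k_eff = 0.83081

0.83081


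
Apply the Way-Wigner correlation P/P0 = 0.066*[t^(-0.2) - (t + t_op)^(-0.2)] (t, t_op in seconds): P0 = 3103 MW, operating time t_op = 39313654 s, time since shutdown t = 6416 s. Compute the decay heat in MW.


P/P0 = 0.066 * [t^(-0.2) - (t + t_op)^(-0.2)]
P/P0 = 0.066 * [6416^(-0.2) - (6416 + 39313654)^(-0.2)]
P/P0 = 0.066 * [0.1731997 - 0.03027451] = 0.009433063
P = 3103 * 0.009433063 = 29.271 MW

29.271


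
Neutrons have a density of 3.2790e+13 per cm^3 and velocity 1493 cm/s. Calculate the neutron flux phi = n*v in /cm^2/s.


phi = n * v
phi = 3.2790e+13 * 1493
phi = 4.8955e+16 /cm^2/s

4.8955e+16


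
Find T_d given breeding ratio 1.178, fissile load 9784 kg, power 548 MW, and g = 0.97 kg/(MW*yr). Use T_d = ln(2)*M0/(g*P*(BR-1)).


Breeding gain G = BR - 1 = 1.178 - 1 = 0.178
Fissile production rate = g * P * G = 0.97 * 548 * 0.178 = 94.61768 kg/yr
T_d = ln(2) * M0 / (g * P * G)
T_d = ln(2) * 9784 / 94.61768 = 71.675 yr

71.675


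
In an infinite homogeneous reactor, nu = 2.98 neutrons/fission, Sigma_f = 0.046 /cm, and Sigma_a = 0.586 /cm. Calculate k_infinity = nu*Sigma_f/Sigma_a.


k_inf = nu * Sigma_f / Sigma_a
k_inf = 2.98 * 0.046 / 0.586
k_inf = 0.23392

0.23392


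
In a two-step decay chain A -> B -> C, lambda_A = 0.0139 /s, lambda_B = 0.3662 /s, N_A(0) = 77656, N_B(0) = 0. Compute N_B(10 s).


N_B(t) = lambda_A * N_A0 / (lambda_B - lambda_A) * [exp(-lambda_A*t) - exp(-lambda_B*t)]
exp(-0.0139*10) = 0.8702280; exp(-0.3662*10) = 0.02568110
N_B = 0.0139 * 77656 / (0.3662 - 0.0139) * (0.8702280 - 0.02568110)
N_B = 2587.6

2587.6


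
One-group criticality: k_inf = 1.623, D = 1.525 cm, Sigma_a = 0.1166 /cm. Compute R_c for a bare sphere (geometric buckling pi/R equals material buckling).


L^2 = D / Sigma_a = 1.525 / 0.1166 = 13.07890 cm^2
B_m^2 = (k_inf - 1) / L^2 = (1.623 - 1) / 13.07890 = 0.04763398 /cm^2
For a bare sphere: B_g = pi/R, so R_c = pi / sqrt(B_m^2)
R_c = pi / sqrt(0.04763398) = 14.394 cm

14.394


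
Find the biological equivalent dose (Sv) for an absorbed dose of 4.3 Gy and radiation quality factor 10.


H = D * Q
H = 4.3 * 10
H = 43.000 Sv

43.000


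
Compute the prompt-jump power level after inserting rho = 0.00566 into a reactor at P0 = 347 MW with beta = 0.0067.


P1/P0 = beta / (beta - rho)
P1/P0 = 0.0067 / (0.0067 - 0.00566) = 6.442308
P1 = 347 * 6.442308 = 2235.5 MW

2235.5


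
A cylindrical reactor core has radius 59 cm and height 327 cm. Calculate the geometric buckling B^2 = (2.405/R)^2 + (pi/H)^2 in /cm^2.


B^2 = (2.405/R)^2 + (pi/H)^2
B^2 = (2.405/59)^2 + (pi/327)^2
B^2 = 0.0017539 /cm^2

0.0017539


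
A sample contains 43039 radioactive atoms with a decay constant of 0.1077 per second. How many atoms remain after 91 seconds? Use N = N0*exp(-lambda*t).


N = N0 * exp(-lambda * t)
N = 43039 * exp(-0.1077 * 91)
N = 2.3849

2.3849


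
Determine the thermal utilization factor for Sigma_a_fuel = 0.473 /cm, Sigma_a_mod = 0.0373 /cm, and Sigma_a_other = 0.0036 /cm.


f = Sigma_a_fuel / (Sigma_a_fuel + Sigma_a_mod + Sigma_a_other)
f = 0.473 / (0.473 + 0.0373 + 0.0036)
f = 0.92041

0.92041


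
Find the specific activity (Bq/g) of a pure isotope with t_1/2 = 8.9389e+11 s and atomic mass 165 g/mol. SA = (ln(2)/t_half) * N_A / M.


lambda = ln(2) / t_half = ln(2) / 8.9389e+11 = 7.754278e-13 /s
SA = lambda * N_A / M
SA = 7.754278e-13 * 6.022e23 / 165
SA = 2.8301e+09 Bq/g

2.8301e+09


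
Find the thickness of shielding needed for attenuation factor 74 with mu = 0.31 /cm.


x = ln(factor) / mu
x = ln(74) / 0.31
x = 13.884 cm

13.884


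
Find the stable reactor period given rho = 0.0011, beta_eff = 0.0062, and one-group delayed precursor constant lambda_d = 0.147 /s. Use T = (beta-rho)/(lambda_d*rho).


T = (beta - rho) / (lambda_d * rho)
T = (0.0062 - 0.0011) / (0.147 * 0.0011)
T = 31.540 s

31.540


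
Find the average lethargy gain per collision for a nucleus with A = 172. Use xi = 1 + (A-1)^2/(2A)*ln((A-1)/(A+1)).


xi = 1 + (A-1)^2/(2A) * ln((A-1)/(A+1))
xi = 1 + (172-1)^2/(2*172) * ln((172-1)/(172 +1))
xi = 0.011583

0.011583


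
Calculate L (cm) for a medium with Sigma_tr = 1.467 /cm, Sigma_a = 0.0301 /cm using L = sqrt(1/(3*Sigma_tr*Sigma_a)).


D = 1 / (3 * Sigma_tr) = 1 / (3 * 1.467) = 0.2272211 cm
L = sqrt(D / Sigma_a)
L = sqrt(0.2272211 / 0.0301)
L = 2.7475 cm

2.7475


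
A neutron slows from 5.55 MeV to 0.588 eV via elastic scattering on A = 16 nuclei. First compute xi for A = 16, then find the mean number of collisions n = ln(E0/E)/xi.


xi = 1 + (A-1)^2/(2A)*ln((A-1)/(A+1)) = 0.1199467 (for A = 16)
n = ln(E0/E) / xi
n = ln(5.55e6 / 0.588) / 0.1199467
n = ln(9.438776e+06) / 0.1199467 = 133.90

133.90


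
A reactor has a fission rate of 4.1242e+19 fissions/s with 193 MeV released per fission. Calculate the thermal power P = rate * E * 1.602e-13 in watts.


P = fission_rate * E_MeV * 1.602e-13
P = 4.1242e+19 * 193 * 1.602e-13
P = 1.2751e+09 W

1.2751e+09


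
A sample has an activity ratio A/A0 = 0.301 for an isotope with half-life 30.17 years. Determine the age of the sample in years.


lambda = ln(2) / t_half = ln(2) / 30.17 = 0.02297472 /yr
t = -ln(A/A0) / lambda
t = -ln(0.301) / 0.02297472
t = 52.259 yr

52.259


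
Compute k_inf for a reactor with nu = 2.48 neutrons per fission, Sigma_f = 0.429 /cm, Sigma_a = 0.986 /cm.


k_inf = nu * Sigma_f / Sigma_a
k_inf = 2.48 * 0.429 / 0.986
k_inf = 1.0790

1.0790


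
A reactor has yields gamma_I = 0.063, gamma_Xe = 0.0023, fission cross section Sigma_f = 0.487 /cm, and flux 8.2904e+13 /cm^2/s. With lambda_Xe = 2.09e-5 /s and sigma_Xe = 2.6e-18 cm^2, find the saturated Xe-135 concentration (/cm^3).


Xe_eq = (gamma_I + gamma_Xe) * Sigma_f * phi / (lambda_Xe + sigma_Xe * phi)
Numerator = (0.063 + 0.0023) * 0.487 * 8.2904e+13 = 2.636438e+12
Denominator = 2.09e-5 + 2.6e-18 * 8.2904e+13 = 2.364504e-04
Xe_eq = 2.636438e+12 / 2.364504e-04 = 1.1150e+16 /cm^3

1.1150e+16


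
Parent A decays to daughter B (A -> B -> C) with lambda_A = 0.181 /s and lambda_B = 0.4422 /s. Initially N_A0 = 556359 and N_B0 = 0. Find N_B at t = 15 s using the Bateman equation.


N_B(t) = lambda_A * N_A0 / (lambda_B - lambda_A) * [exp(-lambda_A*t) - exp(-lambda_B*t)]
exp(-0.181*15) = 0.06620495; exp(-0.4422*15) = 0.001316209
N_B = 0.181 * 556359 / (0.4422 - 0.181) * (0.06620495 - 0.001316209)
N_B = 25017

25017


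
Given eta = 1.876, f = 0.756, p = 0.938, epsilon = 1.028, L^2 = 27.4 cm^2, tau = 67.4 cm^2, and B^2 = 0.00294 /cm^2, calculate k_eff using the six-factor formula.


k_inf = eta*f*p*eps = 1.876*0.756*0.938*1.028 = 1.367573
P_TNL = 1/(1 + L^2*B^2) = 1/(1 + 27.4*0.00294) = 0.9254495
P_FNL = exp(-B^2*tau) = exp(-0.00294*67.4) = 0.8202419
k_eff = k_inf * P_TNL * P_FNL = 1.367573 * 0.9254495 * 0.8202419
k_eff = 1.0381

1.0381


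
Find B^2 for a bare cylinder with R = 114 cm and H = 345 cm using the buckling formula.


B^2 = (2.405/R)^2 + (pi/H)^2
B^2 = (2.405/114)^2 + (pi/345)^2
B^2 = 5.2798e-04 /cm^2

5.2798e-04


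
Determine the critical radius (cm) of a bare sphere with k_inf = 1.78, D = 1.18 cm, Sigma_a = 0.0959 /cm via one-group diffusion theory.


L^2 = D / Sigma_a = 1.18 / 0.0959 = 12.30448 cm^2
B_m^2 = (k_inf - 1) / L^2 = (1.78 - 1) / 12.30448 = 0.06339155 /cm^2
For a bare sphere: B_g = pi/R, so R_c = pi / sqrt(B_m^2)
R_c = pi / sqrt(0.06339155) = 12.478 cm

12.478


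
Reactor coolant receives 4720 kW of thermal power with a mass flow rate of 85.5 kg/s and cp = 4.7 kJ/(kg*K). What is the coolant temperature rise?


dT = Q / (m_dot * cp)
dT = 4720 / (85.5 * 4.7)
dT = 11.746 C

11.746


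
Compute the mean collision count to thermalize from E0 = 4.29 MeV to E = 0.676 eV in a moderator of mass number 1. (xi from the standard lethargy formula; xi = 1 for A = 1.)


xi = 1 + (A-1)^2/(2A)*ln((A-1)/(A+1)) = 1 (for A = 1)
n = ln(E0/E) / xi
n = ln(4.29e6 / 0.676) / 1
n = ln(6.346154e+06) / 1 = 15.663

15.663


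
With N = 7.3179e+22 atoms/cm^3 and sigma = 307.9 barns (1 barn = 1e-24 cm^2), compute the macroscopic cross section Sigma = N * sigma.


Sigma = N * sigma_barns * 1e-24
Sigma = 7.3179e+22 * 307.9 * 1e-24
Sigma = 22.532 /cm

22.532


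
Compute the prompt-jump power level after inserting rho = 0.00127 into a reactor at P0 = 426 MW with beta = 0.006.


P1/P0 = beta / (beta - rho)
P1/P0 = 0.006 / (0.006 - 0.00127) = 1.268499
P1 = 426 * 1.268499 = 540.38 MW

540.38


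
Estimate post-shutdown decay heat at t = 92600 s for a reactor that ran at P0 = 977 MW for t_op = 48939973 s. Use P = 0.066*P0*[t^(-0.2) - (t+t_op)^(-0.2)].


P/P0 = 0.066 * [t^(-0.2) - (t + t_op)^(-0.2)]
P/P0 = 0.066 * [92600^(-0.2) - (92600 + 48939973)^(-0.2)]
P/P0 = 0.066 * [0.1015495 - 0.02896697] = 0.004790447
P = 977 * 0.004790447 = 4.6803 MW

4.6803


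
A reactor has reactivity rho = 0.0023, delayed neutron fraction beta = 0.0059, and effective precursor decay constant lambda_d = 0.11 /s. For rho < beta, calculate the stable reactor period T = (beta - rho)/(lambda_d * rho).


T = (beta - rho) / (lambda_d * rho)
T = (0.0059 - 0.0023) / (0.11 * 0.0023)
T = 14.229 s

14.229


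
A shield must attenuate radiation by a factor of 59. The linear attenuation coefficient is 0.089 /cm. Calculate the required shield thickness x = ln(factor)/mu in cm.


x = ln(factor) / mu
x = ln(59) / 0.089
x = 45.815 cm

45.815


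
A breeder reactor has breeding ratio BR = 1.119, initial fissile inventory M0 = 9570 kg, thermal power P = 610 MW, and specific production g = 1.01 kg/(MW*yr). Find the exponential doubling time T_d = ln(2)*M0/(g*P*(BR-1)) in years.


Breeding gain G = BR - 1 = 1.119 - 1 = 0.119
Fissile production rate = g * P * G = 1.01 * 610 * 0.119 = 73.3159 kg/yr
T_d = ln(2) * M0 / (g * P * G)
T_d = ln(2) * 9570 / 73.3159 = 90.477 yr

90.477


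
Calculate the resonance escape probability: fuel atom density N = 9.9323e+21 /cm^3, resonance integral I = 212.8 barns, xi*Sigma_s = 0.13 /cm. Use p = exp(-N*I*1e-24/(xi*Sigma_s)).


p = exp(-N * I * 1e-24 / (xi*Sigma_s))
p = exp(-9.9323e+21 * 212.8 * 1e-24 / 0.13)
p = 8.6908e-08

8.6908e-08


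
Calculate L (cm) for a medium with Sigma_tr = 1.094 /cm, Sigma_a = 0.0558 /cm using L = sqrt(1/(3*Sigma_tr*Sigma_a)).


D = 1 / (3 * Sigma_tr) = 1 / (3 * 1.094) = 0.3046923 cm
L = sqrt(D / Sigma_a)
L = sqrt(0.3046923 / 0.0558)
L = 2.3368 cm

2.3368


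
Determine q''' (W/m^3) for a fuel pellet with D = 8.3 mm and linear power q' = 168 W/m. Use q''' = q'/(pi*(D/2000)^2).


r = D / 2 / 1000 = 8.3 / 2 / 1000 = 0.00415 m
q''' = q' / (pi * r^2)
q''' = 168 / (pi * 0.00415^2)
q''' = 3.1050e+06 W/m^3

3.1050e+06


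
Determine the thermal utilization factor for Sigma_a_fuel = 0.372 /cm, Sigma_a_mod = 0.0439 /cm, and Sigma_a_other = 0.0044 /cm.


f = Sigma_a_fuel / (Sigma_a_fuel + Sigma_a_mod + Sigma_a_other)
f = 0.372 / (0.372 + 0.0439 + 0.0044)
f = 0.88508

0.88508


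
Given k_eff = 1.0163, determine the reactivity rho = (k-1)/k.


rho = (k_eff - 1) / k_eff
rho = (1.0163 - 1) / 1.0163
rho = 0.016039

0.016039


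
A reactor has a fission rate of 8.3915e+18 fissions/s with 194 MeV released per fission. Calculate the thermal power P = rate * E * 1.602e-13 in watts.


P = fission_rate * E_MeV * 1.602e-13
P = 8.3915e+18 * 194 * 1.602e-13
P = 2.6080e+08 W

2.6080e+08


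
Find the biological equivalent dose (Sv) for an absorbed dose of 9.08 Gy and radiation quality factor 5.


H = D * Q
H = 9.08 * 5
H = 45.400 Sv

45.400


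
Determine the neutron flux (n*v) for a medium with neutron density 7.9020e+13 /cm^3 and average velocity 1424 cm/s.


phi = n * v
phi = 7.9020e+13 * 1424
phi = 1.1252e+17 /cm^2/s

1.1252e+17


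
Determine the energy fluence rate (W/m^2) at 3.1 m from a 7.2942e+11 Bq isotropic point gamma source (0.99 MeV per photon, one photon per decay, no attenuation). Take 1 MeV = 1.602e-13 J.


psi = A * E * 1.602e-13 / (4*pi*r^2)
psi = 7.2942e+11 * 0.99 * 1.602e-13 / (4*pi*3.1^2)
psi = 9.5795e-04 W/m^2

9.5795e-04


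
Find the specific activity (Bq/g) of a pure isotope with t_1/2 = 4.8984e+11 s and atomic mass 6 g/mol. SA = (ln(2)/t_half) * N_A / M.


lambda = ln(2) / t_half = ln(2) / 4.8984e+11 = 1.415048e-12 /s
SA = lambda * N_A / M
SA = 1.415048e-12 * 6.022e23 / 6
SA = 1.4202e+11 Bq/g

1.4202e+11


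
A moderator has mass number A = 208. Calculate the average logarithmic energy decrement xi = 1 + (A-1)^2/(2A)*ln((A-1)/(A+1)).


xi = 1 + (A-1)^2/(2A) * ln((A-1)/(A+1))
xi = 1 + (208-1)^2/(2*208) * ln((208-1)/(208 +1))
xi = 0.0095846

0.0095846


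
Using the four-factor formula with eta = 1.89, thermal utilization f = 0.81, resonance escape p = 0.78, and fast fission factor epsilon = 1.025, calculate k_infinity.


k_inf = eta * f * p * epsilon
k_inf = 1.89 * 0.81 * 0.78 * 1.025
k_inf = 1.2240

1.2240


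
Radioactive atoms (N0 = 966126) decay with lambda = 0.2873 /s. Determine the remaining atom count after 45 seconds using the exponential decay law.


N = N0 * exp(-lambda * t)
N = 966126 * exp(-0.2873 * 45)
N = 2.3456

2.3456


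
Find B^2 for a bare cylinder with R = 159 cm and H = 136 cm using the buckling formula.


B^2 = (2.405/R)^2 + (pi/H)^2
B^2 = (2.405/159)^2 + (pi/136)^2
B^2 = 7.6240e-04 /cm^2

7.6240e-04


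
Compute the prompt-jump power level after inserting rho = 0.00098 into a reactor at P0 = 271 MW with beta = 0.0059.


P1/P0 = beta / (beta - rho)
P1/P0 = 0.0059 / (0.0059 - 0.00098) = 1.199187
P1 = 271 * 1.199187 = 324.98 MW

324.98


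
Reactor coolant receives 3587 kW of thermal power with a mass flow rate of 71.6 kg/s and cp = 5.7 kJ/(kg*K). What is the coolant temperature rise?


dT = Q / (m_dot * cp)
dT = 3587 / (71.6 * 5.7)
dT = 8.7891 C

8.7891


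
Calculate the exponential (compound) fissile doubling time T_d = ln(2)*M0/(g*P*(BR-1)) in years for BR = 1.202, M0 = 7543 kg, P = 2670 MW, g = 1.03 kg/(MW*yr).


Breeding gain G = BR - 1 = 1.202 - 1 = 0.202
Fissile production rate = g * P * G = 1.03 * 2670 * 0.202 = 555.5202 kg/yr
T_d = ln(2) * M0 / (g * P * G)
T_d = ln(2) * 7543 / 555.5202 = 9.4117 yr

9.4117


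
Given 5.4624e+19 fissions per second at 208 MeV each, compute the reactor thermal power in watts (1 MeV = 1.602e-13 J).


P = fission_rate * E_MeV * 1.602e-13
P = 5.4624e+19 * 208 * 1.602e-13
P = 1.8202e+09 W

1.8202e+09


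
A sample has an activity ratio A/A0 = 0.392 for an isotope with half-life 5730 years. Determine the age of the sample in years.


lambda = ln(2) / t_half = ln(2) / 5730 = 1.209681e-04 /yr
t = -ln(A/A0) / lambda
t = -ln(0.392) / 1.209681e-04
t = 7741.7 yr

7741.7


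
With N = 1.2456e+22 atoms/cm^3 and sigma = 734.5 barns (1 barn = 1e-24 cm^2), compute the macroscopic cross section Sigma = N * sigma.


Sigma = N * sigma_barns * 1e-24
Sigma = 1.2456e+22 * 734.5 * 1e-24
Sigma = 9.1489 /cm

9.1489


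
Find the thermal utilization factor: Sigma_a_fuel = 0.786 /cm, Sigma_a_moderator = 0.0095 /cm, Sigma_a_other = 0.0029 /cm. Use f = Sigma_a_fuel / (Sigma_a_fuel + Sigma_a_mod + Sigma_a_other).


f = Sigma_a_fuel / (Sigma_a_fuel + Sigma_a_mod + Sigma_a_other)
f = 0.786 / (0.786 + 0.0095 + 0.0029)
f = 0.98447

0.98447


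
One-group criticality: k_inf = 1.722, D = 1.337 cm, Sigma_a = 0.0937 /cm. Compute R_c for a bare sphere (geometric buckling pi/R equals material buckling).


L^2 = D / Sigma_a = 1.337 / 0.0937 = 14.26894 cm^2
B_m^2 = (k_inf - 1) / L^2 = (1.722 - 1) / 14.26894 = 0.05059941 /cm^2
For a bare sphere: B_g = pi/R, so R_c = pi / sqrt(B_m^2)
R_c = pi / sqrt(0.05059941) = 13.966 cm

13.966


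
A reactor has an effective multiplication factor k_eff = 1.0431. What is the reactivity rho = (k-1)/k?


rho = (k_eff - 1) / k_eff
rho = (1.0431 - 1) / 1.0431
rho = 0.041319

0.041319


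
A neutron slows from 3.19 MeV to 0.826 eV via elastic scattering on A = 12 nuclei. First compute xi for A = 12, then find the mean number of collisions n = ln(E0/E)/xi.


xi = 1 + (A-1)^2/(2A)*ln((A-1)/(A+1)) = 0.1577690 (for A = 12)
n = ln(E0/E) / xi
n = ln(3.19e6 / 0.826) / 0.1577690
n = ln(3.861985e+06) / 0.1577690 = 96.132

96.132


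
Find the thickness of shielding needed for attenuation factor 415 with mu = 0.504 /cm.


x = ln(factor) / mu
x = ln(415) / 0.504
x = 11.961 cm

11.961


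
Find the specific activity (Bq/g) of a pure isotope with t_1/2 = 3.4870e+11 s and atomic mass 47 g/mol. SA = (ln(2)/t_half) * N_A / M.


lambda = ln(2) / t_half = ln(2) / 3.4870e+11 = 1.987804e-12 /s
SA = lambda * N_A / M
SA = 1.987804e-12 * 6.022e23 / 47
SA = 2.5469e+10 Bq/g

2.5469e+10


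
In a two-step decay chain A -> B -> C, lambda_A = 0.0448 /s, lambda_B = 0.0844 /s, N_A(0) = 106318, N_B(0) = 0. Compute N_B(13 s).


N_B(t) = lambda_A * N_A0 / (lambda_B - lambda_A) * [exp(-lambda_A*t) - exp(-lambda_B*t)]
exp(-0.0448*13) = 0.5585562; exp(-0.0844*13) = 0.3338044
N_B = 0.0448 * 106318 / (0.0844 - 0.0448) * (0.5585562 - 0.3338044)
N_B = 27033

27033


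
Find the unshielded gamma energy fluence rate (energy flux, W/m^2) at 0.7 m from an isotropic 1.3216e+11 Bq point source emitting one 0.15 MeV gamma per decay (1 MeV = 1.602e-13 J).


psi = A * E * 1.602e-13 / (4*pi*r^2)
psi = 1.3216e+11 * 0.15 * 1.602e-13 / (4*pi*0.7^2)
psi = 5.1576e-04 W/m^2

5.1576e-04


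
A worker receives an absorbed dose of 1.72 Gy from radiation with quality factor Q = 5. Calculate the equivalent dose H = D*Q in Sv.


H = D * Q
H = 1.72 * 5
H = 8.6000 Sv

8.6000


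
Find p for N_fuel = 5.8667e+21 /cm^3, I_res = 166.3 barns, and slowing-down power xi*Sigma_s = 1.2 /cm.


p = exp(-N * I * 1e-24 / (xi*Sigma_s))
p = exp(-5.8667e+21 * 166.3 * 1e-24 / 1.2)
p = 0.44351

0.44351


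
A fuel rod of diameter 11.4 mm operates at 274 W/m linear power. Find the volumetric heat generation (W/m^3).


r = D / 2 / 1000 = 11.4 / 2 / 1000 = 0.0057 m
q''' = q' / (pi * r^2)
q''' = 274 / (pi * 0.0057^2)
q''' = 2.6844e+06 W/m^3

2.6844e+06


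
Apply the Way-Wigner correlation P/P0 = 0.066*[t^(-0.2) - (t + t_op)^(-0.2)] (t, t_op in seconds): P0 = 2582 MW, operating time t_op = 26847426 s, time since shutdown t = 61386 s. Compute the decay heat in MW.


P/P0 = 0.066 * [t^(-0.2) - (t + t_op)^(-0.2)]
P/P0 = 0.066 * [61386^(-0.2) - (61386 + 26847426)^(-0.2)]
P/P0 = 0.066 * [0.1102519 - 0.03266037] = 0.005121041
P = 2582 * 0.005121041 = 13.223 MW

13.223


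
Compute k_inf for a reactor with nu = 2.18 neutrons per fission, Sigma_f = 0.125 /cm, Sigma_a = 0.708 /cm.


k_inf = nu * Sigma_f / Sigma_a
k_inf = 2.18 * 0.125 / 0.708
k_inf = 0.38489

0.38489


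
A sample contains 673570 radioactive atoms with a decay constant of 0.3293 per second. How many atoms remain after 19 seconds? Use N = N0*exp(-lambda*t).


N = N0 * exp(-lambda * t)
N = 673570 * exp(-0.3293 * 19)
N = 1291.6

1291.6


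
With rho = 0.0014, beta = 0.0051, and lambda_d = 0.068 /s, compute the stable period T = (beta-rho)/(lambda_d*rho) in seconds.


T = (beta - rho) / (lambda_d * rho)
T = (0.0051 - 0.0014) / (0.068 * 0.0014)
T = 38.866 s

38.866


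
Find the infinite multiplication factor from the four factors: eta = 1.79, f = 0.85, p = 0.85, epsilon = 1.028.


k_inf = eta * f * p * epsilon
k_inf = 1.79 * 0.85 * 0.85 * 1.028
k_inf = 1.3295

1.3295


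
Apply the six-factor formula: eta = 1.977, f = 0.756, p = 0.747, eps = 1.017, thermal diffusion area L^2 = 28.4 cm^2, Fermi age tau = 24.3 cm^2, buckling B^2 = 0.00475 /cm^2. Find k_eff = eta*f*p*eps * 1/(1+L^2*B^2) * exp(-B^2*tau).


k_inf = eta*f*p*eps = 1.977*0.756*0.747*1.017 = 1.135455
P_TNL = 1/(1 + L^2*B^2) = 1/(1 + 28.4*0.00475) = 0.8811349
P_FNL = exp(-B^2*tau) = exp(-0.00475*24.3) = 0.8909874
k_eff = k_inf * P_TNL * P_FNL = 1.135455 * 0.8811349 * 0.8909874
k_eff = 0.89142

0.89142


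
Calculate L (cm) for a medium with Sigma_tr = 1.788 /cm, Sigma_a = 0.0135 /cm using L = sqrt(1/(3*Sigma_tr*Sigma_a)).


D = 1 / (3 * Sigma_tr) = 1 / (3 * 1.788) = 0.1864280 cm
L = sqrt(D / Sigma_a)
L = sqrt(0.1864280 / 0.0135)
L = 3.7161 cm

3.7161


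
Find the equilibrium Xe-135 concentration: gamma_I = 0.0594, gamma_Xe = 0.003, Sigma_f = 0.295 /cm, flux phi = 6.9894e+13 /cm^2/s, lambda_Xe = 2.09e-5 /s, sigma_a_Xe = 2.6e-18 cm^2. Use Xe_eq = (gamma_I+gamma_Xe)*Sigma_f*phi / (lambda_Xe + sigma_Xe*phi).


Xe_eq = (gamma_I + gamma_Xe) * Sigma_f * phi / (lambda_Xe + sigma_Xe * phi)
Numerator = (0.0594 + 0.003) * 0.295 * 6.9894e+13 = 1.286609e+12
Denominator = 2.09e-5 + 2.6e-18 * 6.9894e+13 = 2.026244e-04
Xe_eq = 1.286609e+12 / 2.026244e-04 = 6.3497e+15 /cm^3

6.3497e+15


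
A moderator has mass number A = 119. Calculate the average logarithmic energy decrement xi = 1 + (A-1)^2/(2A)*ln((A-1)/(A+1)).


xi = 1 + (A-1)^2/(2A) * ln((A-1)/(A+1))
xi = 1 + (119-1)^2/(2*119) * ln((119-1)/(119 +1))
xi = 0.016713

0.016713


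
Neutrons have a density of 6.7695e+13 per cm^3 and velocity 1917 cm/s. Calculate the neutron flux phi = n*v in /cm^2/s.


phi = n * v
phi = 6.7695e+13 * 1917
phi = 1.2977e+17 /cm^2/s

1.2977e+17


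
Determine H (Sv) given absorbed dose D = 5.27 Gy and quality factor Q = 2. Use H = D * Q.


H = D * Q
H = 5.27 * 2
H = 10.540 Sv

10.540


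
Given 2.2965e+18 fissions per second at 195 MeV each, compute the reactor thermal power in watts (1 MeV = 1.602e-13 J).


P = fission_rate * E_MeV * 1.602e-13
P = 2.2965e+18 * 195 * 1.602e-13
P = 7.1740e+07 W

7.1740e+07


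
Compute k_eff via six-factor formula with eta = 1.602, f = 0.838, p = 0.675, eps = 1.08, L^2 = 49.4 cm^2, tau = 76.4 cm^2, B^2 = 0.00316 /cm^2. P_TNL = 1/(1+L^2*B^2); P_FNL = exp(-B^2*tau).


k_inf = eta*f*p*eps = 1.602*0.838*0.675*1.08 = 0.9786650
P_TNL = 1/(1 + L^2*B^2) = 1/(1 + 49.4*0.00316) = 0.8649741
P_FNL = exp(-B^2*tau) = exp(-0.00316*76.4) = 0.7855085
k_eff = k_inf * P_TNL * P_FNL = 0.9786650 * 0.8649741 * 0.7855085
k_eff = 0.66495

0.66495


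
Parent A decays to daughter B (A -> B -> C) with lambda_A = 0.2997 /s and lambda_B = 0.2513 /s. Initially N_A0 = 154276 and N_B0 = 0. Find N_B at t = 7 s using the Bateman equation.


N_B(t) = lambda_A * N_A0 / (lambda_B - lambda_A) * [exp(-lambda_A*t) - exp(-lambda_B*t)]
exp(-0.2997*7) = 0.1227139; exp(-0.2513*7) = 0.1721998
N_B = 0.2997 * 154276 / (0.2513 - 0.2997) * (0.1227139 - 0.1721998)
N_B = 47274

47274


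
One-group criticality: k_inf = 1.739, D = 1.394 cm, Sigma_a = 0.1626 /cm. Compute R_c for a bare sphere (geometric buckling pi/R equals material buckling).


L^2 = D / Sigma_a = 1.394 / 0.1626 = 8.573186 cm^2
B_m^2 = (k_inf - 1) / L^2 = (1.739 - 1) / 8.573186 = 0.08619899 /cm^2
For a bare sphere: B_g = pi/R, so R_c = pi / sqrt(B_m^2)
R_c = pi / sqrt(0.08619899) = 10.700 cm

10.700


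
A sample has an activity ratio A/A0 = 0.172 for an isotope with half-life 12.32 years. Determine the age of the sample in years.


lambda = ln(2) / t_half = ln(2) / 12.32 = 0.05626195 /yr
t = -ln(A/A0) / lambda
t = -ln(0.172) / 0.05626195
t = 31.287 yr

31.287


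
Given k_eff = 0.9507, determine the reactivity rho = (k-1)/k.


rho = (k_eff - 1) / k_eff
rho = (0.9507 - 1) / 0.9507
rho = -0.051857

-0.051857


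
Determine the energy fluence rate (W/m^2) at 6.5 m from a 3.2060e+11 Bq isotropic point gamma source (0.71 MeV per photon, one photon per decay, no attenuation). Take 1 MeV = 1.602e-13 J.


psi = A * E * 1.602e-13 / (4*pi*r^2)
psi = 3.2060e+11 * 0.71 * 1.602e-13 / (4*pi*6.5^2)
psi = 6.8683e-05 W/m^2

6.8683e-05


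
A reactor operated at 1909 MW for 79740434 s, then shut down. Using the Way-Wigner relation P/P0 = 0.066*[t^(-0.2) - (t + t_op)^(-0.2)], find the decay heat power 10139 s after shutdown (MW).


P/P0 = 0.066 * [t^(-0.2) - (t + t_op)^(-0.2)]
P/P0 = 0.066 * [10139^(-0.2) - (10139 + 79740434)^(-0.2)]
P/P0 = 0.066 * [0.1580524 - 0.02628169] = 0.008696867
P = 1909 * 0.008696867 = 16.602 MW

16.602


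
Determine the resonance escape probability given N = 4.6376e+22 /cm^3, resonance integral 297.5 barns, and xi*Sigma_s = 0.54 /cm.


p = exp(-N * I * 1e-24 / (xi*Sigma_s))
p = exp(-4.6376e+22 * 297.5 * 1e-24 / 0.54)
p = 8.0147e-12

8.0147e-12


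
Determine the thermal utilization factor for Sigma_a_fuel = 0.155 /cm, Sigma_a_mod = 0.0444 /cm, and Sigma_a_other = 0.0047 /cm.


f = Sigma_a_fuel / (Sigma_a_fuel + Sigma_a_mod + Sigma_a_other)
f = 0.155 / (0.155 + 0.0444 + 0.0047)
f = 0.75943

0.75943


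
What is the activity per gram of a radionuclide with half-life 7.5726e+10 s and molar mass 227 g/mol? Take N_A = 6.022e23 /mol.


lambda = ln(2) / t_half = ln(2) / 7.5726e+10 = 9.153358e-12 /s
SA = lambda * N_A / M
SA = 9.153358e-12 * 6.022e23 / 227
SA = 2.4283e+10 Bq/g

2.4283e+10


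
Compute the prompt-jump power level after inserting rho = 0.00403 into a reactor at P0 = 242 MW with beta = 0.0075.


P1/P0 = beta / (beta - rho)
P1/P0 = 0.0075 / (0.0075 - 0.00403) = 2.161383
P1 = 242 * 2.161383 = 523.05 MW

523.05


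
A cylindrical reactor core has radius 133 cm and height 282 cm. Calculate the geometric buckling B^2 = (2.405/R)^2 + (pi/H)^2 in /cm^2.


B^2 = (2.405/R)^2 + (pi/H)^2
B^2 = (2.405/133)^2 + (pi/282)^2
B^2 = 4.5109e-04 /cm^2

4.5109e-04


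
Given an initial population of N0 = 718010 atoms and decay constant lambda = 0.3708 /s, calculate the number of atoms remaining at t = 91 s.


N = N0 * exp(-lambda * t)
N = 718010 * exp(-0.3708 * 91)
N = 1.5915e-09

1.5915e-09


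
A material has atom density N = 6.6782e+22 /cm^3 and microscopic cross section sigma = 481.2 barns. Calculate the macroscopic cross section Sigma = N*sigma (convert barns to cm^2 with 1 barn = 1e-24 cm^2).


Sigma = N * sigma_barns * 1e-24
Sigma = 6.6782e+22 * 481.2 * 1e-24
Sigma = 32.135 /cm

32.135


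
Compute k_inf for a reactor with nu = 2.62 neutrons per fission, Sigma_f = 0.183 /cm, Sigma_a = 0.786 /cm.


k_inf = nu * Sigma_f / Sigma_a
k_inf = 2.62 * 0.183 / 0.786
k_inf = 0.61000

0.61000


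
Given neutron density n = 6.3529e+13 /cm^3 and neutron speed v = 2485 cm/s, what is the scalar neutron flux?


phi = n * v
phi = 6.3529e+13 * 2485
phi = 1.5787e+17 /cm^2/s

1.5787e+17


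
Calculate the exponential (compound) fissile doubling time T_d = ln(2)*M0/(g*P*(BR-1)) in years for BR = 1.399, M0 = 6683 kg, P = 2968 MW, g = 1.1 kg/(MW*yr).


Breeding gain G = BR - 1 = 1.399 - 1 = 0.399
Fissile production rate = g * P * G = 1.1 * 2968 * 0.399 = 1302.6552 kg/yr
T_d = ln(2) * M0 / (g * P * G)
T_d = ln(2) * 6683 / 1302.6552 = 3.5560 yr

3.5560


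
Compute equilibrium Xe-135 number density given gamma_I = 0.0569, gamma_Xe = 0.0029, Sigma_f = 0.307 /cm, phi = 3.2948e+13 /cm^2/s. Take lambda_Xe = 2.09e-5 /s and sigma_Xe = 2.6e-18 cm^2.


Xe_eq = (gamma_I + gamma_Xe) * Sigma_f * phi / (lambda_Xe + sigma_Xe * phi)
Numerator = (0.0569 + 0.0029) * 0.307 * 3.2948e+13 = 6.048792e+11
Denominator = 2.09e-5 + 2.6e-18 * 3.2948e+13 = 1.065648e-04
Xe_eq = 6.048792e+11 / 1.065648e-04 = 5.6762e+15 /cm^3

5.6762e+15


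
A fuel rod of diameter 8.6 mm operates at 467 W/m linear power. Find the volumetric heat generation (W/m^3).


r = D / 2 / 1000 = 8.6 / 2 / 1000 = 0.0043 m
q''' = q' / (pi * r^2)
q''' = 467 / (pi * 0.0043^2)
q''' = 8.0395e+06 W/m^3

8.0395e+06


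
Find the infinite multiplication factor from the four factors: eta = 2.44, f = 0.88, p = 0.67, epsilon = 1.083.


k_inf = eta * f * p * epsilon
k_inf = 2.44 * 0.88 * 0.67 * 1.083
k_inf = 1.5580

1.5580


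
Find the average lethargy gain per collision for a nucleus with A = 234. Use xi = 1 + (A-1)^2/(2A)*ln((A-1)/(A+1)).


xi = 1 + (A-1)^2/(2A) * ln((A-1)/(A+1))
xi = 1 + (234-1)^2/(2*234) * ln((234-1)/(234 +1))
xi = 0.0085227

0.0085227


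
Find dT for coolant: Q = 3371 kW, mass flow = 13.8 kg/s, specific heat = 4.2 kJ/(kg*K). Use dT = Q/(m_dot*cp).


dT = Q / (m_dot * cp)
dT = 3371 / (13.8 * 4.2)
dT = 58.161 C

58.161


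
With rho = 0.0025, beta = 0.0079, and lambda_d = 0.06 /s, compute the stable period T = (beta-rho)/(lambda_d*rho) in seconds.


T = (beta - rho) / (lambda_d * rho)
T = (0.0079 - 0.0025) / (0.06 * 0.0025)
T = 36.000 s

36.000


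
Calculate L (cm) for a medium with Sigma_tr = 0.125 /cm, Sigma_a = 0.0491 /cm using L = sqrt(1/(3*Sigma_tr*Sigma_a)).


D = 1 / (3 * Sigma_tr) = 1 / (3 * 0.125) = 2.666667 cm
L = sqrt(D / Sigma_a)
L = sqrt(2.666667 / 0.0491)
L = 7.3696 cm

7.3696


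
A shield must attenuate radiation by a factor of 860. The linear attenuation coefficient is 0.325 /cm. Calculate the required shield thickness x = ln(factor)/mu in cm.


x = ln(factor) / mu
x = ln(860) / 0.325
x = 20.791 cm

20.791


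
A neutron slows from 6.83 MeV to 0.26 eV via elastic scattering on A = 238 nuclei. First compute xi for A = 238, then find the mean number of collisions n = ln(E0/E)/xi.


xi = 1 + (A-1)^2/(2A)*ln((A-1)/(A+1)) = 0.008379872 (for A = 238)
n = ln(E0/E) / xi
n = ln(6.83e6 / 0.26) / 0.008379872
n = ln(2.626923e+07) / 0.008379872 = 2038.7

2038.7
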